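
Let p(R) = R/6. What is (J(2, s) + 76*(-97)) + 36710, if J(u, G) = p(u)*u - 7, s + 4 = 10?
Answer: 87995/3 ≈ 29332.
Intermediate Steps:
p(R) = R/6 (p(R) = R*(⅙) = R/6)
s = 6 (s = -4 + 10 = 6)
J(u, G) = -7 + u²/6 (J(u, G) = (u/6)*u - 7 = u²/6 - 7 = -7 + u²/6)
(J(2, s) + 76*(-97)) + 36710 = ((-7 + (⅙)*2²) + 76*(-97)) + 36710 = ((-7 + (⅙)*4) - 7372) + 36710 = ((-7 + ⅔) - 7372) + 36710 = (-19/3 - 7372) + 36710 = -22135/3 + 36710 = 87995/3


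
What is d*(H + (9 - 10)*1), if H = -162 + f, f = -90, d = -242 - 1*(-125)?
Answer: 29601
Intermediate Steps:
d = -117 (d = -242 + 125 = -117)
H = -252 (H = -162 - 90 = -252)
d*(H + (9 - 10)*1) = -117*(-252 + (9 - 10)*1) = -117*(-252 - 1*1) = -117*(-252 - 1) = -117*(-253) = 29601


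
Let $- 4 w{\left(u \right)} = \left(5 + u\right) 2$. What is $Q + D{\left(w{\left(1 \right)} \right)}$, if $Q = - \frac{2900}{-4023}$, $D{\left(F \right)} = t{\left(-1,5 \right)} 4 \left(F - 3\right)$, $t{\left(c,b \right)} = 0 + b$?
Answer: $- \frac{479860}{4023} \approx -119.28$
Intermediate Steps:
$w{\left(u \right)} = - \frac{5}{2} - \frac{u}{2}$ ($w{\left(u \right)} = - \frac{\left(5 + u\right) 2}{4} = - \frac{10 + 2 u}{4} = - \frac{5}{2} - \frac{u}{2}$)
$t{\left(c,b \right)} = b$
$D{\left(F \right)} = -60 + 20 F$ ($D{\left(F \right)} = 5 \cdot 4 \left(F - 3\right) = 20 \left(-3 + F\right) = -60 + 20 F$)
$Q = \frac{2900}{4023}$ ($Q = \left(-2900\right) \left(- \frac{1}{4023}\right) = \frac{2900}{4023} \approx 0.72085$)
$Q + D{\left(w{\left(1 \right)} \right)} = \frac{2900}{4023} - \left(60 - 20 \left(- \frac{5}{2} - \frac{1}{2}\right)\right) = \frac{2900}{4023} + \left(-60 + 20 \left(-3\right)\right) = \frac{2900}{4023} - 120 = - \frac{479860}{4023}$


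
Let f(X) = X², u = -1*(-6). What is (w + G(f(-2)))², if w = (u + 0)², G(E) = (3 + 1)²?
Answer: 2704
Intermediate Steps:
u = 6
G(E) = 16 (G(E) = 4² = 16)
w = 36 (w = (6 + 0)² = 6² = 36)
(w + G(f(-2)))² = (36 + 16)² = 52² = 2704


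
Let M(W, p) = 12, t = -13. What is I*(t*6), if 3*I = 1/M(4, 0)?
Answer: -13/6 ≈ -2.1667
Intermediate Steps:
I = 1/36 (I = (⅓)/12 = (⅓)*(1/12) = 1/36 ≈ 0.027778)
I*(t*6) = (-13*6)/36 = (1/36)*(-78) = -13/6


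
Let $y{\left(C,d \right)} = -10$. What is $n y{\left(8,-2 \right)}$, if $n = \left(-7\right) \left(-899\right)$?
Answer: $-62930$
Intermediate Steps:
$n = 6293$
$n y{\left(8,-2 \right)} = 6293 \left(-10\right) = -62930$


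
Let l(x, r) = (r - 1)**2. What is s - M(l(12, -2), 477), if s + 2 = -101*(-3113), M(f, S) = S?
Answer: 313934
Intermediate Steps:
l(x, r) = (-1 + r)**2
s = 314411 (s = -2 - 101*(-3113) = -2 + 314413 = 314411)
s - M(l(12, -2), 477) = 314411 - 1*477 = 314411 - 477 = 313934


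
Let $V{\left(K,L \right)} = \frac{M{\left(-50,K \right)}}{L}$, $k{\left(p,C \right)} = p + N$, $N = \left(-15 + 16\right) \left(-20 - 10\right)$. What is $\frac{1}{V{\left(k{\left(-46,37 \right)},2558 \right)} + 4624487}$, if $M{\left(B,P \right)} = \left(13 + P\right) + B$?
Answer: $\frac{2558}{11829437633} \approx 2.1624 \cdot 10^{-7}$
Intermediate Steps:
$M{\left(B,P \right)} = 13 + B + P$
$N = -30$ ($N = 1 \left(-30\right) = -30$)
$k{\left(p,C \right)} = -30 + p$ ($k{\left(p,C \right)} = p - 30 = -30 + p$)
$V{\left(K,L \right)} = \frac{-37 + K}{L}$ ($V{\left(K,L \right)} = \frac{13 - 50 + K}{L} = \frac{-37 + K}{L}$)
$\frac{1}{V{\left(k{\left(-46,37 \right)},2558 \right)} + 4624487} = \frac{1}{\frac{-37 - 76}{2558} + 4624487} = \frac{1}{\frac{1}{2558} \left(-113\right) + 4624487} = \frac{1}{- \frac{113}{2558} + 4624487} = \frac{1}{\frac{11829437633}{2558}} = \frac{2558}{11829437633}$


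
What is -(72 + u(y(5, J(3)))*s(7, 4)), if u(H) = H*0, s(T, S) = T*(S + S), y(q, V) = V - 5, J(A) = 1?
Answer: -72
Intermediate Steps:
y(q, V) = -5 + V
s(T, S) = 2*S*T (s(T, S) = T*(2*S) = 2*S*T)
u(H) = 0
-(72 + u(y(5, J(3)))*s(7, 4)) = -(72 + 0*(2*4*7)) = -(72 + 0*56) = -(72 + 0) = -1*72 = -72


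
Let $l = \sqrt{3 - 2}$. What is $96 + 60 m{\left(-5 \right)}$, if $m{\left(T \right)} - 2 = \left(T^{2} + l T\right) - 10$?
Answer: $816$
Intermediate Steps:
$l = 1$ ($l = \sqrt{1} = 1$)
$m{\left(T \right)} = -8 + T + T^{2}$ ($m{\left(T \right)} = 2 - \left(10 - T - T^{2}\right) = 2 + \left(-10 + T + T^{2}\right) = -8 + T + T^{2}$)
$96 + 60 m{\left(-5 \right)} = 96 + 60 \left(-8 - 5 + \left(-5\right)^{2}\right) = 96 + 60 \left(-8 - 5 + 25\right) = 96 + 60 \cdot 12 = 96 + 720 = 816$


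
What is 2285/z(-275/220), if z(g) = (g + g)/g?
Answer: 2285/2 ≈ 1142.5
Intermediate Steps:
z(g) = 2 (z(g) = (2*g)/g = 2)
2285/z(-275/220) = 2285/2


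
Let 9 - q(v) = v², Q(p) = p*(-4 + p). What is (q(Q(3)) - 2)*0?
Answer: 0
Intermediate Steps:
q(v) = 9 - v²
(q(Q(3)) - 2)*0 = ((9 - (3*(-4 + 3))²) - 2)*0 = ((9 - (3*(-1))²) - 2)*0 = ((9 - 1*(-3)²) - 2)*0 = ((9 - 1*9) - 2)*0 = ((9 - 9) - 2)*0 = (0 - 2)*0 = -2*0 = 0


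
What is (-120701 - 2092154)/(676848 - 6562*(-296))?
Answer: -442571/523840 ≈ -0.84486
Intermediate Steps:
(-120701 - 2092154)/(676848 - 6562*(-296)) = -2212855/(676848 + 1942352) = -2212855/2619200 = -2212855*1/2619200 = -442571/523840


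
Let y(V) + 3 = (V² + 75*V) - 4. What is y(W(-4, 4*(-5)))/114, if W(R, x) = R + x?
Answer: -1231/114 ≈ -10.798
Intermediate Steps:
y(V) = -7 + V² + 75*V (y(V) = -3 + ((V² + 75*V) - 4) = -3 + (-4 + V² + 75*V) = -7 + V² + 75*V)
y(W(-4, 4*(-5)))/114 = (-7 + (-4 + 4*(-5))² + 75*(-4 + 4*(-5)))/114 = (-7 + (-4 - 20)² + 75*(-4 - 20))/114 = (-7 + (-24)² + 75*(-24))/114 = (-7 + 576 - 1800)/114 = (1/114)*(-1231) = -1231/114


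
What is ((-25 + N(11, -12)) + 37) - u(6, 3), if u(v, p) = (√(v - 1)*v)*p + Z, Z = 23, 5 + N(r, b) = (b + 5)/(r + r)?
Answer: -359/22 - 18*√5 ≈ -56.567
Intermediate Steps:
N(r, b) = -5 + (5 + b)/(2*r) (N(r, b) = -5 + (b + 5)/(r + r) = -5 + (5 + b)/((2*r)) = -5 + (5 + b)*(1/(2*r)) = -5 + (5 + b)/(2*r))
u(v, p) = 23 + p*v*√(-1 + v) (u(v, p) = (√(v - 1)*v)*p + 23 = (√(-1 + v)*v)*p + 23 = (v*√(-1 + v))*p + 23 = p*v*√(-1 + v) + 23 = 23 + p*v*√(-1 + v))
((-25 + N(11, -12)) + 37) - u(6, 3) = ((-25 + (½)*(5 - 12 - 10*11)/11) + 37) - (23 + 3*6*√(-1 + 6)) = ((-25 + (½)*(1/11)*(5 - 12 - 110)) + 37) - (23 + 3*6*√5) = ((-25 + (½)*(1/11)*(-117)) + 37) - (23 + 18*√5) = ((-25 - 117/22) + 37) + (-23 - 18*√5) = (-667/22 + 37) + (-23 - 18*√5) = 147/22 + (-23 - 18*√5) = -359/22 - 18*√5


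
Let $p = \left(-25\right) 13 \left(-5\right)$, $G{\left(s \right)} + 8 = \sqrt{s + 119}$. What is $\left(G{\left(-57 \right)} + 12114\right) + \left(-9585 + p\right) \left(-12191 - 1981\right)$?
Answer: $112821226 + \sqrt{62} \approx 1.1282 \cdot 10^{8}$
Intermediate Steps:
$G{\left(s \right)} = -8 + \sqrt{119 + s}$ ($G{\left(s \right)} = -8 + \sqrt{s + 119} = -8 + \sqrt{119 + s}$)
$p = 1625$ ($p = \left(-325\right) \left(-5\right) = 1625$)
$\left(G{\left(-57 \right)} + 12114\right) + \left(-9585 + p\right) \left(-12191 - 1981\right) = \left(\left(-8 + \sqrt{119 - 57}\right) + 12114\right) + \left(-9585 + 1625\right) \left(-12191 - 1981\right) = \left(\left(-8 + \sqrt{62}\right) + 12114\right) - -112809120 = \left(12106 + \sqrt{62}\right) + 112809120 = 112821226 + \sqrt{62}$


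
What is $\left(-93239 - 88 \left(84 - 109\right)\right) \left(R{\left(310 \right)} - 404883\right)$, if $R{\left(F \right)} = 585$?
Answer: $36806885622$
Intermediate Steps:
$\left(-93239 - 88 \left(84 - 109\right)\right) \left(R{\left(310 \right)} - 404883\right) = \left(-93239 - 88 \left(84 - 109\right)\right) \left(585 - 404883\right) = \left(-93239 - -2200\right) \left(-404298\right) = \left(-93239 + 2200\right) \left(-404298\right) = \left(-91039\right) \left(-404298\right) = 36806885622$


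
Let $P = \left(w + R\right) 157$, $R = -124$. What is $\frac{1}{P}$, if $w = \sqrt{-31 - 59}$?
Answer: $- \frac{62}{1214081} - \frac{3 i \sqrt{10}}{2428162} \approx -5.1067 \cdot 10^{-5} - 3.907 \cdot 10^{-6} i$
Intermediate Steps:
$w = 3 i \sqrt{10}$ ($w = \sqrt{-90} = 3 i \sqrt{10} \approx 9.4868 i$)
$P = -19468 + 471 i \sqrt{10}$ ($P = \left(3 i \sqrt{10} - 124\right) 157 = \left(-124 + 3 i \sqrt{10}\right) 157 = -19468 + 471 i \sqrt{10} \approx -19468.0 + 1489.4 i$)
$\frac{1}{P} = \frac{1}{-19468 + 471 i \sqrt{10}}$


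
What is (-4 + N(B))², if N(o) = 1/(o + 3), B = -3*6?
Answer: 3721/225 ≈ 16.538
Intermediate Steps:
B = -18
N(o) = 1/(3 + o)
(-4 + N(B))² = (-4 + 1/(3 - 18))² = (-4 + 1/(-15))² = (-4 - 1/15)² = (-61/15)² = 3721/225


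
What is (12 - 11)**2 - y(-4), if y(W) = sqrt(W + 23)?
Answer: 1 - sqrt(19) ≈ -3.3589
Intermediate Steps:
y(W) = sqrt(23 + W)
(12 - 11)**2 - y(-4) = (12 - 11)**2 - sqrt(23 - 4) = 1**2 - sqrt(19) = 1 - sqrt(19)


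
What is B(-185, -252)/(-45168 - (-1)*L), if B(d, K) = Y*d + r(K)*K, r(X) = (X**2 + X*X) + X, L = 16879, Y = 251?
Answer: 31988947/28289 ≈ 1130.8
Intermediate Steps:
r(X) = X + 2*X**2 (r(X) = (X**2 + X**2) + X = 2*X**2 + X = X + 2*X**2)
B(d, K) = 251*d + K**2*(1 + 2*K) (B(d, K) = 251*d + (K*(1 + 2*K))*K = 251*d + K**2*(1 + 2*K))
B(-185, -252)/(-45168 - (-1)*L) = (251*(-185) + (-252)**2*(1 + 2*(-252)))/(-45168 - (-1)*16879) = (-46435 + 63504*(1 - 504))/(-45168 - 1*(-16879)) = (-46435 + 63504*(-503))/(-45168 + 16879) = (-46435 - 31942512)/(-28289) = -31988947*(-1/28289) = 31988947/28289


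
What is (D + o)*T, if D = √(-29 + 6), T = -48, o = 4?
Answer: -192 - 48*I*√23 ≈ -192.0 - 230.2*I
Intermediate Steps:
D = I*√23 (D = √(-23) = I*√23 ≈ 4.7958*I)
(D + o)*T = (I*√23 + 4)*(-48) = (4 + I*√23)*(-48) = -192 - 48*I*√23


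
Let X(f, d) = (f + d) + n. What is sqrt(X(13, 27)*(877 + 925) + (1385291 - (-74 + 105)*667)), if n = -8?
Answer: sqrt(1422278) ≈ 1192.6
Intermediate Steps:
X(f, d) = -8 + d + f (X(f, d) = (f + d) - 8 = (d + f) - 8 = -8 + d + f)
sqrt(X(13, 27)*(877 + 925) + (1385291 - (-74 + 105)*667)) = sqrt((-8 + 27 + 13)*(877 + 925) + (1385291 - (-74 + 105)*667)) = sqrt(32*1802 + (1385291 - 31*667)) = sqrt(57664 + (1385291 - 1*20677)) = sqrt(57664 + (1385291 - 20677)) = sqrt(57664 + 1364614) = sqrt(1422278)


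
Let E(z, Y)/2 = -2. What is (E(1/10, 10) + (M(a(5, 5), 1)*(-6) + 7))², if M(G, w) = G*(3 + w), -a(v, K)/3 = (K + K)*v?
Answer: 12981609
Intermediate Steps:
E(z, Y) = -4 (E(z, Y) = 2*(-2) = -4)
a(v, K) = -6*K*v (a(v, K) = -3*(K + K)*v = -3*2*K*v = -6*K*v)
(E(1/10, 10) + (M(a(5, 5), 1)*(-6) + 7))² = (-4 + (((-6*5*5)*(3 + 1))*(-6) + 7))² = (-4 + (-150*4*(-6) + 7))² = (-4 + (-600*(-6) + 7))² = (-4 + (3600 + 7))² = (-4 + 3607)² = 3603² = 12981609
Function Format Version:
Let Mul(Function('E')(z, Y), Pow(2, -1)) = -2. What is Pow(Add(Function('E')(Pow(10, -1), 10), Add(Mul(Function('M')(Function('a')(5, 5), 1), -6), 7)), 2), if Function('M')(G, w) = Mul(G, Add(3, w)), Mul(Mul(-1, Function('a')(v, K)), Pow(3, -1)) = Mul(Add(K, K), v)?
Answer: 12981609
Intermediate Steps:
Function('E')(z, Y) = -4 (Function('E')(z, Y) = Mul(2, -2) = -4)
Function('a')(v, K) = Mul(-6, K, v) (Function('a')(v, K) = Mul(-3, Mul(Add(K, K), v)) = Mul(-3, Mul(Mul(2, K), v)) = Mul(-3, Mul(2, K, v)) = Mul(-6, K, v))
Pow(Add(Function('E')(Pow(10, -1), 10), Add(Mul(Function('M')(Function('a')(5, 5), 1), -6), 7)), 2) = Pow(Add(-4, Add(Mul(Mul(Mul(-6, 5, 5), Add(3, 1)), -6), 7)), 2) = Pow(Add(-4, Add(Mul(Mul(-150, 4), -6), 7)), 2) = Pow(Add(-4, Add(Mul(-600, -6), 7)), 2) = Pow(Add(-4, Add(3600, 7)), 2) = Pow(Add(-4, 3607), 2) = Pow(3603, 2) = 12981609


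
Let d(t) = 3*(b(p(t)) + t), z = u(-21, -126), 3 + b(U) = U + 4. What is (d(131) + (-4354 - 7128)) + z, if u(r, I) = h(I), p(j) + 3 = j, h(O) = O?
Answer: -10828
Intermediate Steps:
p(j) = -3 + j
u(r, I) = I
b(U) = 1 + U (b(U) = -3 + (U + 4) = -3 + (4 + U) = 1 + U)
z = -126
d(t) = -6 + 6*t (d(t) = 3*((1 + (-3 + t)) + t) = 3*((-2 + t) + t) = 3*(-2 + 2*t) = -6 + 6*t)
(d(131) + (-4354 - 7128)) + z = ((-6 + 6*131) + (-4354 - 7128)) - 126 = ((-6 + 786) - 11482) - 126 = (780 - 11482) - 126 = -10702 - 126 = -10828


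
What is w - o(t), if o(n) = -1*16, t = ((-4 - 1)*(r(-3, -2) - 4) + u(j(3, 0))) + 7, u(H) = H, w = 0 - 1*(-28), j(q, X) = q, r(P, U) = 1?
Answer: 44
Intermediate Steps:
w = 28 (w = 0 + 28 = 28)
t = 25 (t = ((-4 - 1)*(1 - 4) + 3) + 7 = (-5*(-3) + 3) + 7 = (15 + 3) + 7 = 18 + 7 = 25)
o(n) = -16
w - o(t) = 28 - 1*(-16) = 28 + 16 = 44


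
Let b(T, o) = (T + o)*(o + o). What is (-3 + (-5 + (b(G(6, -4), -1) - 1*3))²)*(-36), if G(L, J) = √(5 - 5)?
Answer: -1188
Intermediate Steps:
G(L, J) = 0 (G(L, J) = √0 = 0)
b(T, o) = 2*o*(T + o) (b(T, o) = (T + o)*(2*o) = 2*o*(T + o))
(-3 + (-5 + (b(G(6, -4), -1) - 1*3))²)*(-36) = (-3 + (-5 + (2*(-1)*(0 - 1) - 1*3))²)*(-36) = (-3 + (-5 + (2*(-1)*(-1) - 3))²)*(-36) = (-3 + (-5 + (2 - 3))²)*(-36) = (-3 + (-5 - 1)²)*(-36) = (-3 + (-6)²)*(-36) = (-3 + 36)*(-36) = 33*(-36) = -1188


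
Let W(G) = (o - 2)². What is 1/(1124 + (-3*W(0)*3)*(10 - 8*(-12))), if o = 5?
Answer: -1/7462 ≈ -0.00013401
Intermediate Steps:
W(G) = 9 (W(G) = (5 - 2)² = 3² = 9)
1/(1124 + (-3*W(0)*3)*(10 - 8*(-12))) = 1/(1124 + (-3*9*3)*(10 - 8*(-12))) = 1/(1124 + (-27*3)*(10 + 96)) = 1/(1124 - 81*106) = 1/(1124 - 8586) = 1/(-7462) = -1/7462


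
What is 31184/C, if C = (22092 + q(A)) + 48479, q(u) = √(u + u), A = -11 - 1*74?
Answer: 2200686064/4980266211 - 31184*I*√170/4980266211 ≈ 0.44188 - 8.164e-5*I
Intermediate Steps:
A = -85 (A = -11 - 74 = -85)
q(u) = √2*√u (q(u) = √(2*u) = √2*√u)
C = 70571 + I*√170 (C = (22092 + √2*√(-85)) + 48479 = (22092 + √2*(I*√85)) + 48479 = (22092 + I*√170) + 48479 = 70571 + I*√170 ≈ 70571.0 + 13.038*I)
31184/C = 31184/(70571 + I*√170)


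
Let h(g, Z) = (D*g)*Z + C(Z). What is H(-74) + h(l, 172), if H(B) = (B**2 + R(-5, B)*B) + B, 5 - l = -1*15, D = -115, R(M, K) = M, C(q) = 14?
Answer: -389814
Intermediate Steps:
l = 20 (l = 5 - (-1)*15 = 5 - 1*(-15) = 5 + 15 = 20)
H(B) = B**2 - 4*B (H(B) = (B**2 - 5*B) + B = B**2 - 4*B)
h(g, Z) = 14 - 115*Z*g (h(g, Z) = (-115*g)*Z + 14 = -115*Z*g + 14 = 14 - 115*Z*g)
H(-74) + h(l, 172) = -74*(-4 - 74) + (14 - 115*172*20) = -74*(-78) + (14 - 395600) = 5772 - 395586 = -389814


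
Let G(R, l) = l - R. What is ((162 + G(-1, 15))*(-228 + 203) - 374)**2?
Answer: 23270976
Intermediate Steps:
((162 + G(-1, 15))*(-228 + 203) - 374)**2 = ((162 + (15 - 1*(-1)))*(-228 + 203) - 374)**2 = ((162 + (15 + 1))*(-25) - 374)**2 = ((162 + 16)*(-25) - 374)**2 = (178*(-25) - 374)**2 = (-4450 - 374)**2 = (-4824)**2 = 23270976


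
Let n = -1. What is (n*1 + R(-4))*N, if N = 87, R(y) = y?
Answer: -435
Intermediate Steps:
(n*1 + R(-4))*N = (-1*1 - 4)*87 = (-1 - 4)*87 = -5*87 = -435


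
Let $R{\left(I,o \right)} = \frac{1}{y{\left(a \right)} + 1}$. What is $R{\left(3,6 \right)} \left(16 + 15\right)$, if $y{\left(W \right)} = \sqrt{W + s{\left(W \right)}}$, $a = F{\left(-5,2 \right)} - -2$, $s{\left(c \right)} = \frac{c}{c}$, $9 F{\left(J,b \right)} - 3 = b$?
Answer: $- \frac{279}{23} + \frac{372 \sqrt{2}}{23} \approx 10.743$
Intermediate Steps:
$F{\left(J,b \right)} = \frac{1}{3} + \frac{b}{9}$
$s{\left(c \right)} = 1$
$a = \frac{23}{9}$ ($a = \left(\frac{1}{3} + \frac{1}{9} \cdot 2\right) - -2 = \left(\frac{1}{3} + \frac{2}{9}\right) + 2 = \frac{5}{9} + 2 = \frac{23}{9} \approx 2.5556$)
$y{\left(W \right)} = \sqrt{1 + W}$ ($y{\left(W \right)} = \sqrt{W + 1} = \sqrt{1 + W}$)
$R{\left(I,o \right)} = \frac{1}{1 + \frac{4 \sqrt{2}}{3}}$ ($R{\left(I,o \right)} = \frac{1}{\sqrt{1 + \frac{23}{9}} + 1} = \frac{1}{\sqrt{\frac{32}{9}} + 1} = \frac{1}{\frac{4 \sqrt{2}}{3} + 1} = \frac{1}{1 + \frac{4 \sqrt{2}}{3}}$)
$R{\left(3,6 \right)} \left(16 + 15\right) = \left(- \frac{9}{23} + \frac{12 \sqrt{2}}{23}\right) \left(16 + 15\right) = \left(- \frac{9}{23} + \frac{12 \sqrt{2}}{23}\right) 31 = - \frac{279}{23} + \frac{372 \sqrt{2}}{23}$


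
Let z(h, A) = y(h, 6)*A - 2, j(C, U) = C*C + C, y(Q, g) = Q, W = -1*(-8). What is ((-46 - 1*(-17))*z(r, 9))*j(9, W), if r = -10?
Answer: 240120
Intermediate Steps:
W = 8
j(C, U) = C + C² (j(C, U) = C² + C = C + C²)
z(h, A) = -2 + A*h (z(h, A) = h*A - 2 = A*h - 2 = -2 + A*h)
((-46 - 1*(-17))*z(r, 9))*j(9, W) = ((-46 - 1*(-17))*(-2 + 9*(-10)))*(9*(1 + 9)) = ((-46 + 17)*(-2 - 90))*(9*10) = -29*(-92)*90 = 2668*90 = 240120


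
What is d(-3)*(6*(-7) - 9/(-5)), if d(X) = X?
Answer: 603/5 ≈ 120.60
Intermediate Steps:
d(-3)*(6*(-7) - 9/(-5)) = -3*(6*(-7) - 9/(-5)) = -3*(-42 - 9*(-1/5)) = -3*(-42 + 9/5) = -3*(-201/5) = 603/5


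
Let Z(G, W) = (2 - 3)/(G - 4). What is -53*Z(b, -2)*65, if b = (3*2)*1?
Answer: 3445/2 ≈ 1722.5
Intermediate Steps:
b = 6 (b = 6*1 = 6)
Z(G, W) = -1/(-4 + G)
-53*Z(b, -2)*65 = -(-53)/(-4 + 6)*65 = -(-53)/2*65 = -53*(-½)*65 = (53/2)*65 = 3445/2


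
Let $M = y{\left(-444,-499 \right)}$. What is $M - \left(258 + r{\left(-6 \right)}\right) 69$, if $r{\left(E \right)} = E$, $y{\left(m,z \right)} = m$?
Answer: $-17832$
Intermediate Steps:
$M = -444$
$M - \left(258 + r{\left(-6 \right)}\right) 69 = -444 - \left(258 - 6\right) 69 = -444 - 252 \cdot 69 = -444 - 17388 = -17832$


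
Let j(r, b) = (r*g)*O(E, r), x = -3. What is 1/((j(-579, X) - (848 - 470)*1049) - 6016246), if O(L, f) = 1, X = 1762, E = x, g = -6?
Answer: -1/6409294 ≈ -1.5602e-7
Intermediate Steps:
E = -3
j(r, b) = -6*r (j(r, b) = (r*(-6))*1 = -6*r*1 = -6*r)
1/((j(-579, X) - (848 - 470)*1049) - 6016246) = 1/((-6*(-579) - (848 - 470)*1049) - 6016246) = 1/((3474 - 378*1049) - 6016246) = 1/((3474 - 1*396522) - 6016246) = 1/((3474 - 396522) - 6016246) = 1/(-393048 - 6016246) = 1/(-6409294) = -1/6409294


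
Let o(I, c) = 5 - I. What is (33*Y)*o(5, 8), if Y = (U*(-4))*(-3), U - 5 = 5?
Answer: 0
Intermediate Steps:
U = 10 (U = 5 + 5 = 10)
Y = 120 (Y = (10*(-4))*(-3) = -40*(-3) = 120)
(33*Y)*o(5, 8) = (33*120)*(5 - 1*5) = 3960*(5 - 5) = 3960*0 = 0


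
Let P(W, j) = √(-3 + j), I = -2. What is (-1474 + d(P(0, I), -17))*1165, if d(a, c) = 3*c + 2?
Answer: -1774295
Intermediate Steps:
d(a, c) = 2 + 3*c
(-1474 + d(P(0, I), -17))*1165 = (-1474 + (2 + 3*(-17)))*1165 = (-1474 + (2 - 51))*1165 = (-1474 - 49)*1165 = -1523*1165 = -1774295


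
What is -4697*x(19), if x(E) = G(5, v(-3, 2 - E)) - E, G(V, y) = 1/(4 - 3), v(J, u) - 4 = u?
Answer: 84546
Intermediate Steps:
v(J, u) = 4 + u
G(V, y) = 1 (G(V, y) = 1/1 = 1)
x(E) = 1 - E
-4697*x(19) = -4697*(1 - 1*19) = -4697*(1 - 19) = -4697*(-18) = 84546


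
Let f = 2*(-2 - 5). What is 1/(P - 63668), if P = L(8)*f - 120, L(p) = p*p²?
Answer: -1/70956 ≈ -1.4093e-5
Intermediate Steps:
L(p) = p³
f = -14 (f = 2*(-7) = -14)
P = -7288 (P = 8³*(-14) - 120 = 512*(-14) - 120 = -7168 - 120 = -7288)
1/(P - 63668) = 1/(-7288 - 63668) = 1/(-70956) = -1/70956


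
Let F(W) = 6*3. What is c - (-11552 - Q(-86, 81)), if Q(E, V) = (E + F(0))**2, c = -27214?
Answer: -11038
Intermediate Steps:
F(W) = 18
Q(E, V) = (18 + E)**2 (Q(E, V) = (E + 18)**2 = (18 + E)**2)
c - (-11552 - Q(-86, 81)) = -27214 - (-11552 - (18 - 86)**2) = -27214 - (-11552 - 1*(-68)**2) = -27214 - (-11552 - 1*4624) = -27214 - (-11552 - 4624) = -27214 - 1*(-16176) = -27214 + 16176 = -11038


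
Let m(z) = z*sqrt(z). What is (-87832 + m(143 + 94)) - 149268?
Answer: -237100 + 237*sqrt(237) ≈ -2.3345e+5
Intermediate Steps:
m(z) = z**(3/2)
(-87832 + m(143 + 94)) - 149268 = (-87832 + (143 + 94)**(3/2)) - 149268 = (-87832 + 237**(3/2)) - 149268 = (-87832 + 237*sqrt(237)) - 149268 = -237100 + 237*sqrt(237)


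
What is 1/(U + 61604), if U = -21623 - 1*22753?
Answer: 1/17228 ≈ 5.8045e-5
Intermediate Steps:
U = -44376 (U = -21623 - 22753 = -44376)
1/(U + 61604) = 1/(-44376 + 61604) = 1/17228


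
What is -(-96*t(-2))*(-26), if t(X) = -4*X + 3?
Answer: -27456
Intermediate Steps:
t(X) = 3 - 4*X
-(-96*t(-2))*(-26) = -(-96*(3 - 4*(-2)))*(-26) = -(-96*(3 + 8))*(-26) = -(-96*11)*(-26) = -(-1056)*(-26) = -1*27456 = -27456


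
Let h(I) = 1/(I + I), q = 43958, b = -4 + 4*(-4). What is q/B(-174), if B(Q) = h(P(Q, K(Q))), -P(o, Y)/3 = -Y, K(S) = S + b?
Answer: -51167112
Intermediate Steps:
b = -20 (b = -4 - 16 = -20)
K(S) = -20 + S (K(S) = S - 20 = -20 + S)
P(o, Y) = 3*Y (P(o, Y) = -(-3)*Y = 3*Y)
h(I) = 1/(2*I)
B(Q) = 1/(2*(-60 + 3*Q)) (B(Q) = 1/(2*((3*(-20 + Q)))) = 1/(2*(-60 + 3*Q)))
q/B(-174) = 43958/((1/(6*(-20 - 174)))) = 43958/(((1/6)/(-194))) = 43958/(((1/6)*(-1/194))) = 43958/(-1/1164) = 43958*(-1164) = -51167112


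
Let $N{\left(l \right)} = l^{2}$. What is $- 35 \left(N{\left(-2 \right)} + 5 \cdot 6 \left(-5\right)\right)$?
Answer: $5110$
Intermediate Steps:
$- 35 \left(N{\left(-2 \right)} + 5 \cdot 6 \left(-5\right)\right) = - 35 \left(\left(-2\right)^{2} + 5 \cdot 6 \left(-5\right)\right) = - 35 \left(4 + 30 \left(-5\right)\right) = - 35 \left(4 - 150\right) = \left(-35\right) \left(-146\right) = 5110$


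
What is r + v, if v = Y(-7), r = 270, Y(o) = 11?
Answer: 281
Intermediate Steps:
v = 11
r + v = 270 + 11 = 281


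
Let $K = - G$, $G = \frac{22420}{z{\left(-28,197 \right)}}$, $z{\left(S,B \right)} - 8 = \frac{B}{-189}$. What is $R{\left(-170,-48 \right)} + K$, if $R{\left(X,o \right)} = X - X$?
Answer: $- \frac{847476}{263} \approx -3222.3$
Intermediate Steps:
$R{\left(X,o \right)} = 0$
$z{\left(S,B \right)} = 8 - \frac{B}{189}$ ($z{\left(S,B \right)} = 8 + \frac{B}{-189} = 8 + B \left(- \frac{1}{189}\right) = 8 - \frac{B}{189}$)
$G = \frac{847476}{263}$ ($G = \frac{22420}{8 - \frac{197}{189}} = \frac{22420}{\frac{1315}{189}} = 22420 \cdot \frac{189}{1315} = \frac{847476}{263} \approx 3222.3$)
$K = - \frac{847476}{263}$ ($K = \left(-1\right) \frac{847476}{263} = - \frac{847476}{263} \approx -3222.3$)
$R{\left(-170,-48 \right)} + K = 0 - \frac{847476}{263} = - \frac{847476}{263}$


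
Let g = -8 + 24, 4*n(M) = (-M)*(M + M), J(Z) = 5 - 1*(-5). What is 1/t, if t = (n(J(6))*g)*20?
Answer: -1/16000 ≈ -6.2500e-5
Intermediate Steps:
J(Z) = 10 (J(Z) = 5 + 5 = 10)
n(M) = -M**2/2 (n(M) = ((-M)*(M + M))/4 = ((-M)*(2*M))/4 = (-2*M**2)/4 = -M**2/2)
g = 16
t = -16000 (t = (-1/2*10**2*16)*20 = (-1/2*100*16)*20 = -50*16*20 = -800*20 = -16000)
1/t = 1/(-16000) = -1/16000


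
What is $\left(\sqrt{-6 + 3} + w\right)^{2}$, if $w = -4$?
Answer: $\left(4 - i \sqrt{3}\right)^{2} \approx 13.0 - 13.856 i$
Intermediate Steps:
$\left(\sqrt{-6 + 3} + w\right)^{2} = \left(\sqrt{-6 + 3} - 4\right)^{2} = \left(\sqrt{-3} - 4\right)^{2} = \left(i \sqrt{3} - 4\right)^{2} = \left(-4 + i \sqrt{3}\right)^{2}$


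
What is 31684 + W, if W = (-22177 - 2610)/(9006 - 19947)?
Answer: 49525633/1563 ≈ 31686.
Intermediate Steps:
W = 3541/1563 (W = -24787/(-10941) = -24787*(-1/10941) = 3541/1563 ≈ 2.2655)
31684 + W = 31684 + 3541/1563 = 49525633/1563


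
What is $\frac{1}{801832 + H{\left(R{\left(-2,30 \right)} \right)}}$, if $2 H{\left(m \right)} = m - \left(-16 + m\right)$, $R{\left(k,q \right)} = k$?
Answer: $\frac{1}{801840} \approx 1.2471 \cdot 10^{-6}$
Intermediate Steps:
$H{\left(m \right)} = 8$ ($H{\left(m \right)} = \frac{m - \left(-16 + m\right)}{2} = \frac{1}{2} \cdot 16 = 8$)
$\frac{1}{801832 + H{\left(R{\left(-2,30 \right)} \right)}} = \frac{1}{801832 + 8} = \frac{1}{801840}$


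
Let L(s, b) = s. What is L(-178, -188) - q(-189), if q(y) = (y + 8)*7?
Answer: 1089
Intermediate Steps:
q(y) = 56 + 7*y (q(y) = (8 + y)*7 = 56 + 7*y)
L(-178, -188) - q(-189) = -178 - (56 + 7*(-189)) = -178 - (56 - 1323) = -178 - 1*(-1267) = -178 + 1267 = 1089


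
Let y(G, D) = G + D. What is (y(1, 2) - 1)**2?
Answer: 4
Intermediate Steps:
y(G, D) = D + G
(y(1, 2) - 1)**2 = ((2 + 1) - 1)**2 = (3 - 1)**2 = 2**2 = 4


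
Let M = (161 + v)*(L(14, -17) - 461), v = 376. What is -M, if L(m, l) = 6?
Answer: 244335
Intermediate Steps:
M = -244335 (M = (161 + 376)*(6 - 461) = 537*(-455) = -244335)
-M = -1*(-244335) = 244335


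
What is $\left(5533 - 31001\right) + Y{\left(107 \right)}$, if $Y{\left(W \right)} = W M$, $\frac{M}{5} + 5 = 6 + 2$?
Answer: $-23863$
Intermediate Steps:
$M = 15$ ($M = -25 + 5 \left(6 + 2\right) = -25 + 5 \cdot 8 = -25 + 40 = 15$)
$Y{\left(W \right)} = 15 W$ ($Y{\left(W \right)} = W 15 = 15 W$)
$\left(5533 - 31001\right) + Y{\left(107 \right)} = \left(5533 - 31001\right) + 15 \cdot 107 = -25468 + 1605 = -23863$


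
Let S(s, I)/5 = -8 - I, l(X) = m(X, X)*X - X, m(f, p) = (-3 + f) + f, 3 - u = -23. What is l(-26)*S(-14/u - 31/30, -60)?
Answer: 378560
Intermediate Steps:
u = 26 (u = 3 - 1*(-23) = 3 + 23 = 26)
m(f, p) = -3 + 2*f
l(X) = -X + X*(-3 + 2*X) (l(X) = (-3 + 2*X)*X - X = X*(-3 + 2*X) - X = -X + X*(-3 + 2*X))
S(s, I) = -40 - 5*I (S(s, I) = 5*(-8 - I) = -40 - 5*I)
l(-26)*S(-14/u - 31/30, -60) = (2*(-26)*(-2 - 26))*(-40 - 5*(-60)) = (2*(-26)*(-28))*(-40 + 300) = 1456*260 = 378560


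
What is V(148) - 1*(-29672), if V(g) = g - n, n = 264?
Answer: 29556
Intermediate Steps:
V(g) = -264 + g (V(g) = g - 1*264 = g - 264 = -264 + g)
V(148) - 1*(-29672) = (-264 + 148) - 1*(-29672) = -116 + 29672 = 29556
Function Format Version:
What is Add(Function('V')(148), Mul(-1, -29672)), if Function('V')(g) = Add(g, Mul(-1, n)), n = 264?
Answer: 29556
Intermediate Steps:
Function('V')(g) = Add(-264, g) (Function('V')(g) = Add(g, Mul(-1, 264)) = Add(g, -264) = Add(-264, g))
Add(Function('V')(148), Mul(-1, -29672)) = Add(Add(-264, 148), Mul(-1, -29672)) = Add(-116, 29672) = 29556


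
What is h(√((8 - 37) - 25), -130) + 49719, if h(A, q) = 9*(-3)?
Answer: 49692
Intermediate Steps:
h(A, q) = -27
h(√((8 - 37) - 25), -130) + 49719 = -27 + 49719 = 49692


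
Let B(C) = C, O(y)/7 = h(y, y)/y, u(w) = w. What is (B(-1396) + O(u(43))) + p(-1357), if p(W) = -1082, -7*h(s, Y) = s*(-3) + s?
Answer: -2476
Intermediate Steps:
h(s, Y) = 2*s/7 (h(s, Y) = -(s*(-3) + s)/7 = -(-3*s + s)/7 = -(-2)*s/7 = 2*s/7)
O(y) = 2 (O(y) = 7*((2*y/7)/y) = 7*(2/7) = 2)
(B(-1396) + O(u(43))) + p(-1357) = (-1396 + 2) - 1082 = -1394 - 1082 = -2476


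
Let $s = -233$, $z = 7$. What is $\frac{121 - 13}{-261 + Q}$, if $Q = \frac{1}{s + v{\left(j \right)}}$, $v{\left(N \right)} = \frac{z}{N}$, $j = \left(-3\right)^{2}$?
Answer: $- \frac{25080}{60611} \approx -0.41379$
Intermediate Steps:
$j = 9$
$v{\left(N \right)} = \frac{7}{N}$
$Q = - \frac{9}{2090}$ ($Q = \frac{1}{-233 + \frac{7}{9}} = \frac{1}{- \frac{2090}{9}} = - \frac{9}{2090} \approx -0.0043062$)
$\frac{121 - 13}{-261 + Q} = \frac{121 - 13}{-261 - \frac{9}{2090}} = \frac{108}{- \frac{545499}{2090}} = 108 \left(- \frac{2090}{545499}\right) = - \frac{25080}{60611}$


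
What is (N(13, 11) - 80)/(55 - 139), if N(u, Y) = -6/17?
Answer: 683/714 ≈ 0.95658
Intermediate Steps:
N(u, Y) = -6/17 (N(u, Y) = -6*1/17 = -6/17)
(N(13, 11) - 80)/(55 - 139) = (-6/17 - 80)/(55 - 139) = -1366/17/(-84) = -1366/17*(-1/84) = 683/714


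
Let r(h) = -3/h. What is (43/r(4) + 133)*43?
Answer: 9761/3 ≈ 3253.7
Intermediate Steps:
(43/r(4) + 133)*43 = (43/((-3/4)) + 133)*43 = (43/((-3*¼)) + 133)*43 = (43/(-¾) + 133)*43 = (43*(-4/3) + 133)*43 = (-172/3 + 133)*43 = (227/3)*43 = 9761/3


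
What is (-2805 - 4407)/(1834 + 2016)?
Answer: -3606/1925 ≈ -1.8732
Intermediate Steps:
(-2805 - 4407)/(1834 + 2016) = -7212/3850 = -7212*1/3850 = -3606/1925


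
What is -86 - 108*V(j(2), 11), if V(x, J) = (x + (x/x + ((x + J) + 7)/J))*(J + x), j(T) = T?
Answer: -75358/11 ≈ -6850.7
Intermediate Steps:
V(x, J) = (J + x)*(1 + x + (7 + J + x)/J) (V(x, J) = (x + (1 + ((J + x) + 7)/J))*(J + x) = (x + (1 + (7 + J + x)/J))*(J + x) = (1 + x + (7 + J + x)/J)*(J + x) = (J + x)*(1 + x + (7 + J + x)/J))
-86 - 108*V(j(2), 11) = -86 - 108*(2² + 7*2 + 11*(7 + 2² + 2*11 + 3*2 + 11*2))/11 = -86 - 108*(4 + 14 + 11*(7 + 4 + 22 + 6 + 22))/11 = -86 - 108*(4 + 14 + 11*61)/11 = -86 - 108*(4 + 14 + 671)/11 = -86 - 108*689/11 = -86 - 74412/11 = -75358/11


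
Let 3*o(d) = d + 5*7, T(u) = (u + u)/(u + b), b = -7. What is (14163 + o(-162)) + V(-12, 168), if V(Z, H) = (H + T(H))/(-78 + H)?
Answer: 1624094/115 ≈ 14123.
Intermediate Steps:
T(u) = 2*u/(-7 + u) (T(u) = (u + u)/(u - 7) = (2*u)/(-7 + u) = 2*u/(-7 + u))
V(Z, H) = (H + 2*H/(-7 + H))/(-78 + H)
o(d) = 35/3 + d/3 (o(d) = (d + 5*7)/3 = (d + 35)/3 = (35 + d)/3 = 35/3 + d/3)
(14163 + o(-162)) + V(-12, 168) = (14163 + (35/3 + (⅓)*(-162))) + 168*(-5 + 168)/((-78 + 168)*(-7 + 168)) = (14163 + (35/3 - 54)) + 168*163/(90*161) = (14163 - 127/3) + 168*(1/90)*(1/161)*163 = 42362/3 + 652/345 = 1624094/115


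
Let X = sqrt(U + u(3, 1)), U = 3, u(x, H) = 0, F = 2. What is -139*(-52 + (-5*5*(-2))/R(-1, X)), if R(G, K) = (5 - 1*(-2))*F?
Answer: 47121/7 ≈ 6731.6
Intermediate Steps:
X = sqrt(3) (X = sqrt(3 + 0) = sqrt(3) ≈ 1.7320)
R(G, K) = 14 (R(G, K) = (5 - 1*(-2))*2 = (5 + 2)*2 = 7*2 = 14)
-139*(-52 + (-5*5*(-2))/R(-1, X)) = -139*(-52 + (-5*5*(-2))/14) = -139*(-52 - 25*(-2)*(1/14)) = -139*(-52 + 50*(1/14)) = -139*(-52 + 25/7) = -139*(-339/7) = 47121/7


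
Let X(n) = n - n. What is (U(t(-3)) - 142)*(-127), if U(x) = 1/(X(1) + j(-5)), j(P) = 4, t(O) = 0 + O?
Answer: 72009/4 ≈ 18002.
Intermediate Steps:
t(O) = O
X(n) = 0
U(x) = ¼ (U(x) = 1/(0 + 4) = 1/4 = ¼)
(U(t(-3)) - 142)*(-127) = (¼ - 142)*(-127) = -567/4*(-127) = 72009/4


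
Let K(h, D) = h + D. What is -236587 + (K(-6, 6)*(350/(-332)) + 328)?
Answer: -236259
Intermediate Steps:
K(h, D) = D + h
-236587 + (K(-6, 6)*(350/(-332)) + 328) = -236587 + ((6 - 6)*(350/(-332)) + 328) = -236587 + (0*(350*(-1/332)) + 328) = -236587 + (0*(-175/166) + 328) = -236587 + (0 + 328) = -236587 + 328 = -236259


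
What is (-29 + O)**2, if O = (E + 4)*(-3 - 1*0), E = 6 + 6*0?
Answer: 3481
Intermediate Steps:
E = 6 (E = 6 + 0 = 6)
O = -30 (O = (6 + 4)*(-3 - 1*0) = 10*(-3 + 0) = 10*(-3) = -30)
(-29 + O)**2 = (-29 - 30)**2 = (-59)**2 = 3481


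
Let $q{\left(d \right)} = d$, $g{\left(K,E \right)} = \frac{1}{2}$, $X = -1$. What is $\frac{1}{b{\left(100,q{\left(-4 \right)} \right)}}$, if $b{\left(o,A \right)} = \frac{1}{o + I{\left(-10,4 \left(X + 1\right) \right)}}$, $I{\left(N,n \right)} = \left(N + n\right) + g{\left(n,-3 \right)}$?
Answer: $\frac{181}{2} \approx 90.5$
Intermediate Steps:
$g{\left(K,E \right)} = \frac{1}{2}$
$I{\left(N,n \right)} = \frac{1}{2} + N + n$ ($I{\left(N,n \right)} = \left(N + n\right) + \frac{1}{2} = \frac{1}{2} + N + n$)
$b{\left(o,A \right)} = \frac{1}{- \frac{19}{2} + o}$ ($b{\left(o,A \right)} = \frac{1}{o + \left(\frac{1}{2} - 10 + 4 \left(-1 + 1\right)\right)} = \frac{1}{o + \left(\frac{1}{2} - 10 + 4 \cdot 0\right)} = \frac{1}{o + \left(\frac{1}{2} - 10 + 0\right)} = \frac{1}{o - \frac{19}{2}} = \frac{1}{- \frac{19}{2} + o}$)
$\frac{1}{b{\left(100,q{\left(-4 \right)} \right)}} = \frac{1}{2 \frac{1}{-19 + 2 \cdot 100}} = \frac{1}{2 \frac{1}{-19 + 200}} = \frac{1}{2 \cdot \frac{1}{181}} = \frac{1}{\frac{2}{181}} = \frac{181}{2}$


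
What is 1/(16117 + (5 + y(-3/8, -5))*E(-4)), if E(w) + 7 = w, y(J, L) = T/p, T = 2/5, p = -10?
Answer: 25/401561 ≈ 6.2257e-5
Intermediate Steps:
T = ⅖ (T = 2*(⅕) = ⅖ ≈ 0.40000)
y(J, L) = -1/25 (y(J, L) = (⅖)/(-10) = (⅖)*(-⅒) = -1/25)
E(w) = -7 + w
1/(16117 + (5 + y(-3/8, -5))*E(-4)) = 1/(16117 + (5 - 1/25)*(-7 - 4)) = 1/(16117 + (124/25)*(-11)) = 1/(16117 - 1364/25) = 1/(401561/25) = 25/401561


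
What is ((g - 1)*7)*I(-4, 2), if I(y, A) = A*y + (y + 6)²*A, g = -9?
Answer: 0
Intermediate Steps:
I(y, A) = A*y + A*(6 + y)² (I(y, A) = A*y + (6 + y)²*A = A*y + A*(6 + y)²)
((g - 1)*7)*I(-4, 2) = ((-9 - 1)*7)*(2*(-4 + (6 - 4)²)) = (-10*7)*(2*(-4 + 2²)) = -140*(-4 + 4) = -140*0 = -70*0 = 0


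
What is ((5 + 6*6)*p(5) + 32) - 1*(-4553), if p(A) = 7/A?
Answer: 23212/5 ≈ 4642.4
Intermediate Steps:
((5 + 6*6)*p(5) + 32) - 1*(-4553) = ((5 + 6*6)*(7/5) + 32) - 1*(-4553) = ((5 + 36)*(7*(1/5)) + 32) + 4553 = (41*(7/5) + 32) + 4553 = (287/5 + 32) + 4553 = 447/5 + 4553 = 23212/5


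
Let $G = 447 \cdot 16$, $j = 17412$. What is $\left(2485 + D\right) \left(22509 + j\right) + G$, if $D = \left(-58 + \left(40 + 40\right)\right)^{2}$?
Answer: $118532601$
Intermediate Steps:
$D = 484$ ($D = \left(-58 + 80\right)^{2} = 22^{2} = 484$)
$G = 7152$
$\left(2485 + D\right) \left(22509 + j\right) + G = \left(2485 + 484\right) \left(22509 + 17412\right) + 7152 = 2969 \cdot 39921 + 7152 = 118525449 + 7152 = 118532601$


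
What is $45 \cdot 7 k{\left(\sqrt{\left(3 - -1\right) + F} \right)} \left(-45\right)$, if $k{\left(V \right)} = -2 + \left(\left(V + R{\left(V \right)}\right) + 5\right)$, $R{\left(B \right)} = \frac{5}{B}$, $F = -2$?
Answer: $-42525 - \frac{99225 \sqrt{2}}{2} \approx -1.1269 \cdot 10^{5}$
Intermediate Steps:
$k{\left(V \right)} = 3 + V + \frac{5}{V}$ ($k{\left(V \right)} = -2 + \left(\left(V + \frac{5}{V}\right) + 5\right) = -2 + \left(5 + V + \frac{5}{V}\right) = 3 + V + \frac{5}{V}$)
$45 \cdot 7 k{\left(\sqrt{\left(3 - -1\right) + F} \right)} \left(-45\right) = 45 \cdot 7 \left(3 + \sqrt{\left(3 - -1\right) - 2} + \frac{5}{\sqrt{\left(3 - -1\right) - 2}}\right) \left(-45\right) = 45 \cdot 7 \left(3 + \sqrt{\left(3 + 1\right) - 2} + \frac{5}{\sqrt{\left(3 + 1\right) - 2}}\right) \left(-45\right) = 45 \cdot 7 \left(3 + \sqrt{4 - 2} + \frac{5}{\sqrt{4 - 2}}\right) \left(-45\right) = 45 \cdot 7 \left(3 + \sqrt{2} + \frac{5}{\sqrt{2}}\right) \left(-45\right) = 45 \cdot 7 \left(3 + \sqrt{2} + 5 \frac{\sqrt{2}}{2}\right) \left(-45\right) = 45 \cdot 7 \left(3 + \sqrt{2} + \frac{5 \sqrt{2}}{2}\right) \left(-45\right) = 45 \cdot 7 \left(3 + \frac{7 \sqrt{2}}{2}\right) \left(-45\right) = 45 \left(21 + \frac{49 \sqrt{2}}{2}\right) \left(-45\right) = \left(945 + \frac{2205 \sqrt{2}}{2}\right) \left(-45\right) = -42525 - \frac{99225 \sqrt{2}}{2}$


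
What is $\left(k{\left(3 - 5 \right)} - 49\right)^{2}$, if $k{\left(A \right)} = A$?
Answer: $2601$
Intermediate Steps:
$\left(k{\left(3 - 5 \right)} - 49\right)^{2} = \left(\left(3 - 5\right) - 49\right)^{2} = \left(-2 - 49\right)^{2} = \left(-51\right)^{2} = 2601$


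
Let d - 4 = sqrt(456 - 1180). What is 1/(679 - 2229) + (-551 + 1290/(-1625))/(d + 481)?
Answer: (-26*sqrt(181) + 11124951*I)/(20150*(-485*I + 2*sqrt(181))) ≈ -1.1349 + 0.062926*I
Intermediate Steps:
d = 4 + 2*I*sqrt(181) (d = 4 + sqrt(456 - 1180) = 4 + sqrt(-724) = 4 + 2*I*sqrt(181) ≈ 4.0 + 26.907*I)
1/(679 - 2229) + (-551 + 1290/(-1625))/(d + 481) = 1/(679 - 2229) + (-551 + 1290/(-1625))/((4 + 2*I*sqrt(181)) + 481) = 1/(-1550) + (-551 + 1290*(-1/1625))/(485 + 2*I*sqrt(181)) = -1/1550 + (-551 - 258/325)/(485 + 2*I*sqrt(181)) = -1/1550 - 179333/(325*(485 + 2*I*sqrt(181)))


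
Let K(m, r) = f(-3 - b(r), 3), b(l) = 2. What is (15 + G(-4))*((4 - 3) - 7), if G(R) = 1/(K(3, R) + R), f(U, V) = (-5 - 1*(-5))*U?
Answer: -177/2 ≈ -88.500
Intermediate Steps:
f(U, V) = 0 (f(U, V) = (-5 + 5)*U = 0*U = 0)
K(m, r) = 0
G(R) = 1/R (G(R) = 1/(0 + R) = 1/R)
(15 + G(-4))*((4 - 3) - 7) = (15 + 1/(-4))*((4 - 3) - 7) = (15 - ¼)*(1 - 7) = (59/4)*(-6) = -177/2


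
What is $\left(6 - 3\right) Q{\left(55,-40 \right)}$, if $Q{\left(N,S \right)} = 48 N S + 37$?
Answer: $-316689$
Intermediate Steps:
$Q{\left(N,S \right)} = 37 + 48 N S$ ($Q{\left(N,S \right)} = 48 N S + 37 = 37 + 48 N S$)
$\left(6 - 3\right) Q{\left(55,-40 \right)} = \left(6 - 3\right) \left(37 + 48 \cdot 55 \left(-40\right)\right) = \left(6 - 3\right) \left(37 - 105600\right) = 3 \left(-105563\right) = -316689$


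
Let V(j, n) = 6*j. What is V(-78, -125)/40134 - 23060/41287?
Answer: -157468726/276168743 ≈ -0.57019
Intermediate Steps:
V(-78, -125)/40134 - 23060/41287 = (6*(-78))/40134 - 23060/41287 = -468*1/40134 - 23060*1/41287 = -78/6689 - 23060/41287 = -157468726/276168743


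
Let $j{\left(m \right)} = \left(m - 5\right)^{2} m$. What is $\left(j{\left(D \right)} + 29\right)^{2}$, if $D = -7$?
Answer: $958441$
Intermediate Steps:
$j{\left(m \right)} = m \left(-5 + m\right)^{2}$ ($j{\left(m \right)} = \left(-5 + m\right)^{2} m = m \left(-5 + m\right)^{2}$)
$\left(j{\left(D \right)} + 29\right)^{2} = \left(- 7 \left(-5 - 7\right)^{2} + 29\right)^{2} = \left(- 7 \left(-12\right)^{2} + 29\right)^{2} = \left(\left(-7\right) 144 + 29\right)^{2} = \left(-1008 + 29\right)^{2} = \left(-979\right)^{2} = 958441$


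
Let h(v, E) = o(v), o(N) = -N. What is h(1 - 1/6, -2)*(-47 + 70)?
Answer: -115/6 ≈ -19.167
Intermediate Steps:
h(v, E) = -v
h(1 - 1/6, -2)*(-47 + 70) = (-(1 - 1/6))*(-47 + 70) = -(1 - 1*⅙)*23 = -(1 - ⅙)*23 = -1*⅚*23 = -⅚*23 = -115/6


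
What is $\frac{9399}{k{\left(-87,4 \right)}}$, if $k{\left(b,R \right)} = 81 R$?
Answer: $\frac{3133}{108} \approx 29.009$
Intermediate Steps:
$\frac{9399}{k{\left(-87,4 \right)}} = \frac{9399}{81 \cdot 4} = \frac{9399}{324} = 9399 \cdot \frac{1}{324} = \frac{3133}{108}$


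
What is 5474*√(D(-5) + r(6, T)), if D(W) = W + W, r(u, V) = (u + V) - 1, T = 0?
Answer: 5474*I*√5 ≈ 12240.0*I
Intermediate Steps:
r(u, V) = -1 + V + u (r(u, V) = (V + u) - 1 = -1 + V + u)
D(W) = 2*W
5474*√(D(-5) + r(6, T)) = 5474*√(2*(-5) + (-1 + 0 + 6)) = 5474*√(-10 + 5) = 5474*√(-5) = 5474*(I*√5) = 5474*I*√5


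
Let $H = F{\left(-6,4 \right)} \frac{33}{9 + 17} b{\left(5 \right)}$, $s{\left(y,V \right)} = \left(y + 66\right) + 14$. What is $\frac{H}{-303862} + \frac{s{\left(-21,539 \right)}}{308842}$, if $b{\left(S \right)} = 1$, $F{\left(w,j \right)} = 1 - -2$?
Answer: $\frac{217774475}{1219989521452} \approx 0.00017851$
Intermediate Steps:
$F{\left(w,j \right)} = 3$ ($F{\left(w,j \right)} = 1 + 2 = 3$)
$s{\left(y,V \right)} = 80 + y$ ($s{\left(y,V \right)} = \left(66 + y\right) + 14 = 80 + y$)
$H = \frac{99}{26}$ ($H = 3 \frac{33}{9 + 17} \cdot 1 = 3 \cdot \frac{33}{26} \cdot 1 = \frac{99}{26} \cdot 1 = \frac{99}{26} \approx 3.8077$)
$\frac{H}{-303862} + \frac{s{\left(-21,539 \right)}}{308842} = \frac{99}{26 \left(-303862\right)} + \frac{80 - 21}{308842} = \frac{99}{26} \left(- \frac{1}{303862}\right) + 59 \cdot \frac{1}{308842} = - \frac{99}{7900412} + \frac{59}{308842} = \frac{217774475}{1219989521452}$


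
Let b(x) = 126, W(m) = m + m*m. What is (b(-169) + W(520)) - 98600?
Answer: 172446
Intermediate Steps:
W(m) = m + m**2
(b(-169) + W(520)) - 98600 = (126 + 520*(1 + 520)) - 98600 = (126 + 520*521) - 98600 = (126 + 270920) - 98600 = 271046 - 98600 = 172446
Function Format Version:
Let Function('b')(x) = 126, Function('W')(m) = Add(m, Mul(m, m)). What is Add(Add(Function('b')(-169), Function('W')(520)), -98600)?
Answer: 172446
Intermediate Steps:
Function('W')(m) = Add(m, Pow(m, 2))
Add(Add(Function('b')(-169), Function('W')(520)), -98600) = Add(Add(126, Mul(520, Add(1, 520))), -98600) = Add(Add(126, Mul(520, 521)), -98600) = Add(Add(126, 270920), -98600) = Add(271046, -98600) = 172446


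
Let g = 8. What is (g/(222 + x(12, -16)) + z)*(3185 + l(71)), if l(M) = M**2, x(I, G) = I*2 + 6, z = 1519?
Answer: 87468886/7 ≈ 1.2496e+7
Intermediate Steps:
x(I, G) = 6 + 2*I (x(I, G) = 2*I + 6 = 6 + 2*I)
(g/(222 + x(12, -16)) + z)*(3185 + l(71)) = (8/(222 + (6 + 2*12)) + 1519)*(3185 + 71**2) = (8/(222 + (6 + 24)) + 1519)*(3185 + 5041) = (8/(222 + 30) + 1519)*8226 = (8/252 + 1519)*8226 = ((1/252)*8 + 1519)*8226 = (2/63 + 1519)*8226 = (95699/63)*8226 = 87468886/7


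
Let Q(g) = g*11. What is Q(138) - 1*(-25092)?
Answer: 26610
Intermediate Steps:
Q(g) = 11*g
Q(138) - 1*(-25092) = 11*138 - 1*(-25092) = 1518 + 25092 = 26610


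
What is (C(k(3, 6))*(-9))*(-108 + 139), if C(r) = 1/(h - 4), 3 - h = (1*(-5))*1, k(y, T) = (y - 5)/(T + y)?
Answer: -279/4 ≈ -69.750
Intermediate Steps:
k(y, T) = (-5 + y)/(T + y)
h = 8 (h = 3 - 1*(-5) = 3 + 5 = 8)
C(r) = ¼ (C(r) = 1/(8 - 4) = 1/4 = ¼)
(C(k(3, 6))*(-9))*(-108 + 139) = ((¼)*(-9))*(-108 + 139) = -9/4*31 = -279/4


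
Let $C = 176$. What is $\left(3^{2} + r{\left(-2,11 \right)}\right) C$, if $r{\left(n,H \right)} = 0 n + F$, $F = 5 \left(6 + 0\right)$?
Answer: $6864$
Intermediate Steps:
$F = 30$ ($F = 5 \cdot 6 = 30$)
$r{\left(n,H \right)} = 30$ ($r{\left(n,H \right)} = 0 n + 30 = 0 + 30 = 30$)
$\left(3^{2} + r{\left(-2,11 \right)}\right) C = \left(3^{2} + 30\right) 176 = \left(9 + 30\right) 176 = 39 \cdot 176 = 6864$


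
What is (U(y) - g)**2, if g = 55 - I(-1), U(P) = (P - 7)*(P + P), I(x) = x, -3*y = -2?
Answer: 336400/81 ≈ 4153.1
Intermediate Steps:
y = 2/3 (y = -1/3*(-2) = 2/3 ≈ 0.66667)
U(P) = 2*P*(-7 + P) (U(P) = (-7 + P)*(2*P) = 2*P*(-7 + P))
g = 56 (g = 55 - 1*(-1) = 55 + 1 = 56)
(U(y) - g)**2 = (2*(2/3)*(-7 + 2/3) - 1*56)**2 = (2*(2/3)*(-19/3) - 56)**2 = (-76/9 - 56)**2 = (-580/9)**2 = 336400/81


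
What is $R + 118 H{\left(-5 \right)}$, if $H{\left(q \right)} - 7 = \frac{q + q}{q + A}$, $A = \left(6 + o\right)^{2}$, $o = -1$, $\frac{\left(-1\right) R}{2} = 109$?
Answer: $549$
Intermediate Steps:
$R = -218$ ($R = \left(-2\right) 109 = -218$)
$A = 25$ ($A = \left(6 - 1\right)^{2} = 5^{2} = 25$)
$H{\left(q \right)} = 7 + \frac{2 q}{25 + q}$ ($H{\left(q \right)} = 7 + \frac{q + q}{q + 25} = 7 + \frac{2 q}{25 + q}$)
$R + 118 H{\left(-5 \right)} = -218 + 118 \frac{175 + 9 \left(-5\right)}{25 - 5} = -218 + 118 \frac{175 - 45}{20} = -218 + 118 \cdot \frac{1}{20} \cdot 130 = -218 + 118 \cdot \frac{13}{2} = -218 + 767 = 549$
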